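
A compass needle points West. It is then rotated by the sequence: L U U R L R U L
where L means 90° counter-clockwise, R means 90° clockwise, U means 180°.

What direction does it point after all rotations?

Start: West
  L (left (90° counter-clockwise)) -> South
  U (U-turn (180°)) -> North
  U (U-turn (180°)) -> South
  R (right (90° clockwise)) -> West
  L (left (90° counter-clockwise)) -> South
  R (right (90° clockwise)) -> West
  U (U-turn (180°)) -> East
  L (left (90° counter-clockwise)) -> North
Final: North

Answer: Final heading: North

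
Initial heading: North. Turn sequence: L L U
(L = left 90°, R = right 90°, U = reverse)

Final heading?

Start: North
  L (left (90° counter-clockwise)) -> West
  L (left (90° counter-clockwise)) -> South
  U (U-turn (180°)) -> North
Final: North

Answer: Final heading: North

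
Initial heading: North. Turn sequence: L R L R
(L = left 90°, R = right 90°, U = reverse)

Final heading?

Start: North
  L (left (90° counter-clockwise)) -> West
  R (right (90° clockwise)) -> North
  L (left (90° counter-clockwise)) -> West
  R (right (90° clockwise)) -> North
Final: North

Answer: Final heading: North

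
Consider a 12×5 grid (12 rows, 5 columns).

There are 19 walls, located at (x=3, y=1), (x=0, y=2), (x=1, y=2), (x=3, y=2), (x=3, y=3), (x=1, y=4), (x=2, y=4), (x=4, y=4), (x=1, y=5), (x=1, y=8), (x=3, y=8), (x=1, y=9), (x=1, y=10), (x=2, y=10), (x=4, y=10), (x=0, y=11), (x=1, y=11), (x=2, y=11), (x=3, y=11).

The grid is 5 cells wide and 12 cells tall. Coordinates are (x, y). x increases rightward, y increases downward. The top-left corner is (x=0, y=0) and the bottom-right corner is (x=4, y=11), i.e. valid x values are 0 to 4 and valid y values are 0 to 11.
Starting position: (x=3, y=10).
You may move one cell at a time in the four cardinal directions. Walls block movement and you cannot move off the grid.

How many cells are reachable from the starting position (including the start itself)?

BFS flood-fill from (x=3, y=10):
  Distance 0: (x=3, y=10)
  Distance 1: (x=3, y=9)
  Distance 2: (x=2, y=9), (x=4, y=9)
  Distance 3: (x=2, y=8), (x=4, y=8)
  Distance 4: (x=2, y=7), (x=4, y=7)
  Distance 5: (x=2, y=6), (x=4, y=6), (x=1, y=7), (x=3, y=7)
  Distance 6: (x=2, y=5), (x=4, y=5), (x=1, y=6), (x=3, y=6), (x=0, y=7)
  Distance 7: (x=3, y=5), (x=0, y=6), (x=0, y=8)
  Distance 8: (x=3, y=4), (x=0, y=5), (x=0, y=9)
  Distance 9: (x=0, y=4), (x=0, y=10)
  Distance 10: (x=0, y=3)
  Distance 11: (x=1, y=3)
  Distance 12: (x=2, y=3)
  Distance 13: (x=2, y=2)
  Distance 14: (x=2, y=1)
  Distance 15: (x=2, y=0), (x=1, y=1)
  Distance 16: (x=1, y=0), (x=3, y=0), (x=0, y=1)
  Distance 17: (x=0, y=0), (x=4, y=0)
  Distance 18: (x=4, y=1)
  Distance 19: (x=4, y=2)
  Distance 20: (x=4, y=3)
Total reachable: 40 (grid has 41 open cells total)

Answer: Reachable cells: 40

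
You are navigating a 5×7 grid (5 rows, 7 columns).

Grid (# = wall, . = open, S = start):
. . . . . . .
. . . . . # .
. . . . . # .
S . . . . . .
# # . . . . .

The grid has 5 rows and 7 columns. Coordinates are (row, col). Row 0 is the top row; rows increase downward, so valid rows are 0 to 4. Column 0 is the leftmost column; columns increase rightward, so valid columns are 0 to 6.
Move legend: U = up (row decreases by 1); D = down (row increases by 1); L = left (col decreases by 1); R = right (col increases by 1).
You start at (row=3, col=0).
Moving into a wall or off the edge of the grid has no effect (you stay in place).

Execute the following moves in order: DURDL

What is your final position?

Answer: Final position: (row=3, col=0)

Derivation:
Start: (row=3, col=0)
  D (down): blocked, stay at (row=3, col=0)
  U (up): (row=3, col=0) -> (row=2, col=0)
  R (right): (row=2, col=0) -> (row=2, col=1)
  D (down): (row=2, col=1) -> (row=3, col=1)
  L (left): (row=3, col=1) -> (row=3, col=0)
Final: (row=3, col=0)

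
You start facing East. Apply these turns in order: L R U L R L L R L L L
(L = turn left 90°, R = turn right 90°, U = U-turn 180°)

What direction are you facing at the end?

Start: East
  L (left (90° counter-clockwise)) -> North
  R (right (90° clockwise)) -> East
  U (U-turn (180°)) -> West
  L (left (90° counter-clockwise)) -> South
  R (right (90° clockwise)) -> West
  L (left (90° counter-clockwise)) -> South
  L (left (90° counter-clockwise)) -> East
  R (right (90° clockwise)) -> South
  L (left (90° counter-clockwise)) -> East
  L (left (90° counter-clockwise)) -> North
  L (left (90° counter-clockwise)) -> West
Final: West

Answer: Final heading: West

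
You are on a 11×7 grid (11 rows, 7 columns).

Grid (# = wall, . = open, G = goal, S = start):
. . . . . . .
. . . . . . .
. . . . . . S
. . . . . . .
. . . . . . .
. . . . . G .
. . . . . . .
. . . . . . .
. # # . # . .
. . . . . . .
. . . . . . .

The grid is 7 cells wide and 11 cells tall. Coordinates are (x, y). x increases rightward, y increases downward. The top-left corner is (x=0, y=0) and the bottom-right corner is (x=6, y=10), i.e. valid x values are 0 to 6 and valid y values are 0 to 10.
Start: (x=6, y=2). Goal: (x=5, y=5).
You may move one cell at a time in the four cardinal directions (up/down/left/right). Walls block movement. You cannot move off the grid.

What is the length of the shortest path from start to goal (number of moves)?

Answer: Shortest path length: 4

Derivation:
BFS from (x=6, y=2) until reaching (x=5, y=5):
  Distance 0: (x=6, y=2)
  Distance 1: (x=6, y=1), (x=5, y=2), (x=6, y=3)
  Distance 2: (x=6, y=0), (x=5, y=1), (x=4, y=2), (x=5, y=3), (x=6, y=4)
  Distance 3: (x=5, y=0), (x=4, y=1), (x=3, y=2), (x=4, y=3), (x=5, y=4), (x=6, y=5)
  Distance 4: (x=4, y=0), (x=3, y=1), (x=2, y=2), (x=3, y=3), (x=4, y=4), (x=5, y=5), (x=6, y=6)  <- goal reached here
One shortest path (4 moves): (x=6, y=2) -> (x=5, y=2) -> (x=5, y=3) -> (x=5, y=4) -> (x=5, y=5)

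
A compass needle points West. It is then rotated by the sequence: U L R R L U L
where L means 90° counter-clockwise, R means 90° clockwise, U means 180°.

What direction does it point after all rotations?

Start: West
  U (U-turn (180°)) -> East
  L (left (90° counter-clockwise)) -> North
  R (right (90° clockwise)) -> East
  R (right (90° clockwise)) -> South
  L (left (90° counter-clockwise)) -> East
  U (U-turn (180°)) -> West
  L (left (90° counter-clockwise)) -> South
Final: South

Answer: Final heading: South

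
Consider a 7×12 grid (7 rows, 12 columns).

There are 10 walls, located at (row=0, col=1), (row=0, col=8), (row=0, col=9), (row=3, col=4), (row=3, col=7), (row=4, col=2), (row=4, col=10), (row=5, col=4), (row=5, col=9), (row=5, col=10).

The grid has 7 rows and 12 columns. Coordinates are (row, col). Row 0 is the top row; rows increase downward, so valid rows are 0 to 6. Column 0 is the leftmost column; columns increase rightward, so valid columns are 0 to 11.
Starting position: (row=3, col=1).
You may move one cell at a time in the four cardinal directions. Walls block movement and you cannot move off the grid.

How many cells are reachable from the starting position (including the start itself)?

Answer: Reachable cells: 74

Derivation:
BFS flood-fill from (row=3, col=1):
  Distance 0: (row=3, col=1)
  Distance 1: (row=2, col=1), (row=3, col=0), (row=3, col=2), (row=4, col=1)
  Distance 2: (row=1, col=1), (row=2, col=0), (row=2, col=2), (row=3, col=3), (row=4, col=0), (row=5, col=1)
  Distance 3: (row=1, col=0), (row=1, col=2), (row=2, col=3), (row=4, col=3), (row=5, col=0), (row=5, col=2), (row=6, col=1)
  Distance 4: (row=0, col=0), (row=0, col=2), (row=1, col=3), (row=2, col=4), (row=4, col=4), (row=5, col=3), (row=6, col=0), (row=6, col=2)
  Distance 5: (row=0, col=3), (row=1, col=4), (row=2, col=5), (row=4, col=5), (row=6, col=3)
  Distance 6: (row=0, col=4), (row=1, col=5), (row=2, col=6), (row=3, col=5), (row=4, col=6), (row=5, col=5), (row=6, col=4)
  Distance 7: (row=0, col=5), (row=1, col=6), (row=2, col=7), (row=3, col=6), (row=4, col=7), (row=5, col=6), (row=6, col=5)
  Distance 8: (row=0, col=6), (row=1, col=7), (row=2, col=8), (row=4, col=8), (row=5, col=7), (row=6, col=6)
  Distance 9: (row=0, col=7), (row=1, col=8), (row=2, col=9), (row=3, col=8), (row=4, col=9), (row=5, col=8), (row=6, col=7)
  Distance 10: (row=1, col=9), (row=2, col=10), (row=3, col=9), (row=6, col=8)
  Distance 11: (row=1, col=10), (row=2, col=11), (row=3, col=10), (row=6, col=9)
  Distance 12: (row=0, col=10), (row=1, col=11), (row=3, col=11), (row=6, col=10)
  Distance 13: (row=0, col=11), (row=4, col=11), (row=6, col=11)
  Distance 14: (row=5, col=11)
Total reachable: 74 (grid has 74 open cells total)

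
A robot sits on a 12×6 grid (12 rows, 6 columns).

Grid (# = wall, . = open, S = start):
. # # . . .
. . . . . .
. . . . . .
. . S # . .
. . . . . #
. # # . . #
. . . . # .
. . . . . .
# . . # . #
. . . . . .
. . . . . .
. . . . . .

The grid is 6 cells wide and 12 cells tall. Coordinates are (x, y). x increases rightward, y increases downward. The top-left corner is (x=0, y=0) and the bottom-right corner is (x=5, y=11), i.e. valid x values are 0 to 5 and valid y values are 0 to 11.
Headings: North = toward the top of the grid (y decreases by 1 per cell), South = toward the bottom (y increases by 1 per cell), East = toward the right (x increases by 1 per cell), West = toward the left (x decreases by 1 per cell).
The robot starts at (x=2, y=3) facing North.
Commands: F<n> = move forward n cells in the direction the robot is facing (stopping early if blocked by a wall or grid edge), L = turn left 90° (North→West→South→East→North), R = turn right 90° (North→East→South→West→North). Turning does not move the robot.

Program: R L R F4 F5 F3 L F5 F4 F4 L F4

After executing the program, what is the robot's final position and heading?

Start: (x=2, y=3), facing North
  R: turn right, now facing East
  L: turn left, now facing North
  R: turn right, now facing East
  F4: move forward 0/4 (blocked), now at (x=2, y=3)
  F5: move forward 0/5 (blocked), now at (x=2, y=3)
  F3: move forward 0/3 (blocked), now at (x=2, y=3)
  L: turn left, now facing North
  F5: move forward 2/5 (blocked), now at (x=2, y=1)
  F4: move forward 0/4 (blocked), now at (x=2, y=1)
  F4: move forward 0/4 (blocked), now at (x=2, y=1)
  L: turn left, now facing West
  F4: move forward 2/4 (blocked), now at (x=0, y=1)
Final: (x=0, y=1), facing West

Answer: Final position: (x=0, y=1), facing West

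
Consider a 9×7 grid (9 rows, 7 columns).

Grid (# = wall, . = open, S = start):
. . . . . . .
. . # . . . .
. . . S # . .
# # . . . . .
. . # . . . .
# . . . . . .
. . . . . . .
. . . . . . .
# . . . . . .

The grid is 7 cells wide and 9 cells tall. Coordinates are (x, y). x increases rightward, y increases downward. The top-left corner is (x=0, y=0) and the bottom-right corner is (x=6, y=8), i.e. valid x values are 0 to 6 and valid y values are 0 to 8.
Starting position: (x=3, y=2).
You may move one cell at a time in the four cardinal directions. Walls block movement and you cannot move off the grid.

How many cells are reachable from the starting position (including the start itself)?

BFS flood-fill from (x=3, y=2):
  Distance 0: (x=3, y=2)
  Distance 1: (x=3, y=1), (x=2, y=2), (x=3, y=3)
  Distance 2: (x=3, y=0), (x=4, y=1), (x=1, y=2), (x=2, y=3), (x=4, y=3), (x=3, y=4)
  Distance 3: (x=2, y=0), (x=4, y=0), (x=1, y=1), (x=5, y=1), (x=0, y=2), (x=5, y=3), (x=4, y=4), (x=3, y=5)
  Distance 4: (x=1, y=0), (x=5, y=0), (x=0, y=1), (x=6, y=1), (x=5, y=2), (x=6, y=3), (x=5, y=4), (x=2, y=5), (x=4, y=5), (x=3, y=6)
  Distance 5: (x=0, y=0), (x=6, y=0), (x=6, y=2), (x=6, y=4), (x=1, y=5), (x=5, y=5), (x=2, y=6), (x=4, y=6), (x=3, y=7)
  Distance 6: (x=1, y=4), (x=6, y=5), (x=1, y=6), (x=5, y=6), (x=2, y=7), (x=4, y=7), (x=3, y=8)
  Distance 7: (x=0, y=4), (x=0, y=6), (x=6, y=6), (x=1, y=7), (x=5, y=7), (x=2, y=8), (x=4, y=8)
  Distance 8: (x=0, y=7), (x=6, y=7), (x=1, y=8), (x=5, y=8)
  Distance 9: (x=6, y=8)
Total reachable: 56 (grid has 56 open cells total)

Answer: Reachable cells: 56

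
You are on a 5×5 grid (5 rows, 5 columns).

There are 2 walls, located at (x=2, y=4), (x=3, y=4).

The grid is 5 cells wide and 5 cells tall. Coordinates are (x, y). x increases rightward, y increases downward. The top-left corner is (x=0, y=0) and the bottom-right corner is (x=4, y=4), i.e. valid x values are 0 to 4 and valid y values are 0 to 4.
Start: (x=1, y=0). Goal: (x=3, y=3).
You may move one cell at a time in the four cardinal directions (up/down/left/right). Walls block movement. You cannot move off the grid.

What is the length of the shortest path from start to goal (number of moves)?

BFS from (x=1, y=0) until reaching (x=3, y=3):
  Distance 0: (x=1, y=0)
  Distance 1: (x=0, y=0), (x=2, y=0), (x=1, y=1)
  Distance 2: (x=3, y=0), (x=0, y=1), (x=2, y=1), (x=1, y=2)
  Distance 3: (x=4, y=0), (x=3, y=1), (x=0, y=2), (x=2, y=2), (x=1, y=3)
  Distance 4: (x=4, y=1), (x=3, y=2), (x=0, y=3), (x=2, y=3), (x=1, y=4)
  Distance 5: (x=4, y=2), (x=3, y=3), (x=0, y=4)  <- goal reached here
One shortest path (5 moves): (x=1, y=0) -> (x=2, y=0) -> (x=3, y=0) -> (x=3, y=1) -> (x=3, y=2) -> (x=3, y=3)

Answer: Shortest path length: 5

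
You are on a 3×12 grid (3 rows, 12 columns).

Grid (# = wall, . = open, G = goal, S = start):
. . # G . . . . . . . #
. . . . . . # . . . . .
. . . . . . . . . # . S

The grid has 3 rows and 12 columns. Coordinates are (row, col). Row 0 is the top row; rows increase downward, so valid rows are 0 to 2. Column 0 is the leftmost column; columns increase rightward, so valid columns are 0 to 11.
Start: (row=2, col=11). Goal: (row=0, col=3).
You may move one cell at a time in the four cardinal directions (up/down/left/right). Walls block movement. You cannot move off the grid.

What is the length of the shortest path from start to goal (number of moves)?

BFS from (row=2, col=11) until reaching (row=0, col=3):
  Distance 0: (row=2, col=11)
  Distance 1: (row=1, col=11), (row=2, col=10)
  Distance 2: (row=1, col=10)
  Distance 3: (row=0, col=10), (row=1, col=9)
  Distance 4: (row=0, col=9), (row=1, col=8)
  Distance 5: (row=0, col=8), (row=1, col=7), (row=2, col=8)
  Distance 6: (row=0, col=7), (row=2, col=7)
  Distance 7: (row=0, col=6), (row=2, col=6)
  Distance 8: (row=0, col=5), (row=2, col=5)
  Distance 9: (row=0, col=4), (row=1, col=5), (row=2, col=4)
  Distance 10: (row=0, col=3), (row=1, col=4), (row=2, col=3)  <- goal reached here
One shortest path (10 moves): (row=2, col=11) -> (row=2, col=10) -> (row=1, col=10) -> (row=1, col=9) -> (row=1, col=8) -> (row=1, col=7) -> (row=0, col=7) -> (row=0, col=6) -> (row=0, col=5) -> (row=0, col=4) -> (row=0, col=3)

Answer: Shortest path length: 10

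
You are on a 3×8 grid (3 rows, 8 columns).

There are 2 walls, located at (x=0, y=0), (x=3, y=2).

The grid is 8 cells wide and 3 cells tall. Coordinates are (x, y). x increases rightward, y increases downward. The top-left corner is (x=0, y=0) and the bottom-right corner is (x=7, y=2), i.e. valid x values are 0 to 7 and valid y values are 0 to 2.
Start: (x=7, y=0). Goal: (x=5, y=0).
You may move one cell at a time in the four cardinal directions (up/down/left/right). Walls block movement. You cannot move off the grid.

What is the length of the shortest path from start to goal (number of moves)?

Answer: Shortest path length: 2

Derivation:
BFS from (x=7, y=0) until reaching (x=5, y=0):
  Distance 0: (x=7, y=0)
  Distance 1: (x=6, y=0), (x=7, y=1)
  Distance 2: (x=5, y=0), (x=6, y=1), (x=7, y=2)  <- goal reached here
One shortest path (2 moves): (x=7, y=0) -> (x=6, y=0) -> (x=5, y=0)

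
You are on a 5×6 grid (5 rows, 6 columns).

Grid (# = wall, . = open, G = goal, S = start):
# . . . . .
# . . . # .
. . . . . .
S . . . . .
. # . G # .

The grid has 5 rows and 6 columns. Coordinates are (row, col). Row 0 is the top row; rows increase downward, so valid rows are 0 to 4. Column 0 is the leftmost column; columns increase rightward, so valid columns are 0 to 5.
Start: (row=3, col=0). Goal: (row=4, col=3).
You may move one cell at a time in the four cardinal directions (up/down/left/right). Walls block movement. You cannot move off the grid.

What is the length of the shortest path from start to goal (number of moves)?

Answer: Shortest path length: 4

Derivation:
BFS from (row=3, col=0) until reaching (row=4, col=3):
  Distance 0: (row=3, col=0)
  Distance 1: (row=2, col=0), (row=3, col=1), (row=4, col=0)
  Distance 2: (row=2, col=1), (row=3, col=2)
  Distance 3: (row=1, col=1), (row=2, col=2), (row=3, col=3), (row=4, col=2)
  Distance 4: (row=0, col=1), (row=1, col=2), (row=2, col=3), (row=3, col=4), (row=4, col=3)  <- goal reached here
One shortest path (4 moves): (row=3, col=0) -> (row=3, col=1) -> (row=3, col=2) -> (row=3, col=3) -> (row=4, col=3)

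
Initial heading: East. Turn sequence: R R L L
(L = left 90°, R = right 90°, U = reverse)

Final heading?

Start: East
  R (right (90° clockwise)) -> South
  R (right (90° clockwise)) -> West
  L (left (90° counter-clockwise)) -> South
  L (left (90° counter-clockwise)) -> East
Final: East

Answer: Final heading: East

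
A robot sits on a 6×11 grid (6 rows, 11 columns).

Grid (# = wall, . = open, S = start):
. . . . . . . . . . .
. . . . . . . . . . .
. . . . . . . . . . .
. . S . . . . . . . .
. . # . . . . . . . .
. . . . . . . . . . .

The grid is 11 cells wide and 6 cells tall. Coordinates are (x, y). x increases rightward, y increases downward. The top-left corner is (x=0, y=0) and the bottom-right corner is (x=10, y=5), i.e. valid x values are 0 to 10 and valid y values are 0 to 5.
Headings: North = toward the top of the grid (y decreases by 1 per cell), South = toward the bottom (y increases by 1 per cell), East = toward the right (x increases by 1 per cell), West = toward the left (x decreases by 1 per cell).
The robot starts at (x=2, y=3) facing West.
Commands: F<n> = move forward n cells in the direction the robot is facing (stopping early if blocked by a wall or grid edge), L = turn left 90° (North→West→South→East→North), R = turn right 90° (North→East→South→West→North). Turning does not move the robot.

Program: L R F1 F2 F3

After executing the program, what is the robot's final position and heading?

Start: (x=2, y=3), facing West
  L: turn left, now facing South
  R: turn right, now facing West
  F1: move forward 1, now at (x=1, y=3)
  F2: move forward 1/2 (blocked), now at (x=0, y=3)
  F3: move forward 0/3 (blocked), now at (x=0, y=3)
Final: (x=0, y=3), facing West

Answer: Final position: (x=0, y=3), facing West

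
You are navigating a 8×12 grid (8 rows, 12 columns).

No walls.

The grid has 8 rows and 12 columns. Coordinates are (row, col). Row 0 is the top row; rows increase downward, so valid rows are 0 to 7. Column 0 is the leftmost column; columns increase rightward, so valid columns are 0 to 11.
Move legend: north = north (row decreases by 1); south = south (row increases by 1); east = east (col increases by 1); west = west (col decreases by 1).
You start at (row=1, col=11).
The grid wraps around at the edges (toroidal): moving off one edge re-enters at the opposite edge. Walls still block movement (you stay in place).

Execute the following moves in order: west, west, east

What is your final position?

Start: (row=1, col=11)
  west (west): (row=1, col=11) -> (row=1, col=10)
  west (west): (row=1, col=10) -> (row=1, col=9)
  east (east): (row=1, col=9) -> (row=1, col=10)
Final: (row=1, col=10)

Answer: Final position: (row=1, col=10)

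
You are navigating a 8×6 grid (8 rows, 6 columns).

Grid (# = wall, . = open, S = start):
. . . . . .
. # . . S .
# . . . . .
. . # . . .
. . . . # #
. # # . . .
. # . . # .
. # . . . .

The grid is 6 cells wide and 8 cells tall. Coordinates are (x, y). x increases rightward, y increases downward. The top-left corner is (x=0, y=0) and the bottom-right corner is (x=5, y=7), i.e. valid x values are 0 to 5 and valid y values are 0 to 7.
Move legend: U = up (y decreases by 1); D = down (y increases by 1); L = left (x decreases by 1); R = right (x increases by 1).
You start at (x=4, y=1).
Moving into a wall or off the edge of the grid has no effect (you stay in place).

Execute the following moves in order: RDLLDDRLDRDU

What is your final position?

Start: (x=4, y=1)
  R (right): (x=4, y=1) -> (x=5, y=1)
  D (down): (x=5, y=1) -> (x=5, y=2)
  L (left): (x=5, y=2) -> (x=4, y=2)
  L (left): (x=4, y=2) -> (x=3, y=2)
  D (down): (x=3, y=2) -> (x=3, y=3)
  D (down): (x=3, y=3) -> (x=3, y=4)
  R (right): blocked, stay at (x=3, y=4)
  L (left): (x=3, y=4) -> (x=2, y=4)
  D (down): blocked, stay at (x=2, y=4)
  R (right): (x=2, y=4) -> (x=3, y=4)
  D (down): (x=3, y=4) -> (x=3, y=5)
  U (up): (x=3, y=5) -> (x=3, y=4)
Final: (x=3, y=4)

Answer: Final position: (x=3, y=4)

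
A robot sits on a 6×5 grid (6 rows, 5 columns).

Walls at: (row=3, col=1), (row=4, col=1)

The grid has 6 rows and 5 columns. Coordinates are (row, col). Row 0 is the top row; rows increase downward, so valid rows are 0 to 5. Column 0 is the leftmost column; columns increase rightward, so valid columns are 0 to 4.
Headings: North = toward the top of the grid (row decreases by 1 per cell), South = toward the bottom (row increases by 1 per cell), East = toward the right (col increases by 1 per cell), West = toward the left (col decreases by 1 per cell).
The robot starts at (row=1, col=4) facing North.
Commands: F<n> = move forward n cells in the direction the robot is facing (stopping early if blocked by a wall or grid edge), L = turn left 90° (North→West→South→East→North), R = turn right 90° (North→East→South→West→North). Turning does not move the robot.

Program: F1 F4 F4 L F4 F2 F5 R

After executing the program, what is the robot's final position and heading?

Start: (row=1, col=4), facing North
  F1: move forward 1, now at (row=0, col=4)
  F4: move forward 0/4 (blocked), now at (row=0, col=4)
  F4: move forward 0/4 (blocked), now at (row=0, col=4)
  L: turn left, now facing West
  F4: move forward 4, now at (row=0, col=0)
  F2: move forward 0/2 (blocked), now at (row=0, col=0)
  F5: move forward 0/5 (blocked), now at (row=0, col=0)
  R: turn right, now facing North
Final: (row=0, col=0), facing North

Answer: Final position: (row=0, col=0), facing North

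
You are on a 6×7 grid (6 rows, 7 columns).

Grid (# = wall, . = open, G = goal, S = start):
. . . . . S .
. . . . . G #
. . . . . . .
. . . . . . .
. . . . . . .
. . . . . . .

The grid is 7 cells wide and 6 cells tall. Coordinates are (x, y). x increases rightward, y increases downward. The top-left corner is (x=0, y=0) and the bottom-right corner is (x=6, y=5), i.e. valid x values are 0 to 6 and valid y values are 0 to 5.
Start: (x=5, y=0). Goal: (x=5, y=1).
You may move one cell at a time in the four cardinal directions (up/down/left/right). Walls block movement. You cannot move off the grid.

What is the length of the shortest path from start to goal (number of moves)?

Answer: Shortest path length: 1

Derivation:
BFS from (x=5, y=0) until reaching (x=5, y=1):
  Distance 0: (x=5, y=0)
  Distance 1: (x=4, y=0), (x=6, y=0), (x=5, y=1)  <- goal reached here
One shortest path (1 moves): (x=5, y=0) -> (x=5, y=1)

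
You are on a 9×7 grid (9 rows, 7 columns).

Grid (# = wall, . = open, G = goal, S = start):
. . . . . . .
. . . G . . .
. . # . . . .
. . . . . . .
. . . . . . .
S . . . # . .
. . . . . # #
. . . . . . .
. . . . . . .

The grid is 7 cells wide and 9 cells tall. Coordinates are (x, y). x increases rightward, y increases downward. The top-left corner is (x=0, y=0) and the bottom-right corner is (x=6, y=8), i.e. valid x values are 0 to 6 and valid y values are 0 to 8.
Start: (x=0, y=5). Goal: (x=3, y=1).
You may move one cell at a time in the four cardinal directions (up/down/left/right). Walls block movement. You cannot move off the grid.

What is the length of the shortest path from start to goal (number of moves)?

BFS from (x=0, y=5) until reaching (x=3, y=1):
  Distance 0: (x=0, y=5)
  Distance 1: (x=0, y=4), (x=1, y=5), (x=0, y=6)
  Distance 2: (x=0, y=3), (x=1, y=4), (x=2, y=5), (x=1, y=6), (x=0, y=7)
  Distance 3: (x=0, y=2), (x=1, y=3), (x=2, y=4), (x=3, y=5), (x=2, y=6), (x=1, y=7), (x=0, y=8)
  Distance 4: (x=0, y=1), (x=1, y=2), (x=2, y=3), (x=3, y=4), (x=3, y=6), (x=2, y=7), (x=1, y=8)
  Distance 5: (x=0, y=0), (x=1, y=1), (x=3, y=3), (x=4, y=4), (x=4, y=6), (x=3, y=7), (x=2, y=8)
  Distance 6: (x=1, y=0), (x=2, y=1), (x=3, y=2), (x=4, y=3), (x=5, y=4), (x=4, y=7), (x=3, y=8)
  Distance 7: (x=2, y=0), (x=3, y=1), (x=4, y=2), (x=5, y=3), (x=6, y=4), (x=5, y=5), (x=5, y=7), (x=4, y=8)  <- goal reached here
One shortest path (7 moves): (x=0, y=5) -> (x=1, y=5) -> (x=2, y=5) -> (x=3, y=5) -> (x=3, y=4) -> (x=3, y=3) -> (x=3, y=2) -> (x=3, y=1)

Answer: Shortest path length: 7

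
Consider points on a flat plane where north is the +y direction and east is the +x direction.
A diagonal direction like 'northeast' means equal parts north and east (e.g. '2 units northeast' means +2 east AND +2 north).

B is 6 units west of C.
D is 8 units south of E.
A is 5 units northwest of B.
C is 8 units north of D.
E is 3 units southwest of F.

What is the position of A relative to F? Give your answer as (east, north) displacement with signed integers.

Answer: A is at (east=-14, north=2) relative to F.

Derivation:
Place F at the origin (east=0, north=0).
  E is 3 units southwest of F: delta (east=-3, north=-3); E at (east=-3, north=-3).
  D is 8 units south of E: delta (east=+0, north=-8); D at (east=-3, north=-11).
  C is 8 units north of D: delta (east=+0, north=+8); C at (east=-3, north=-3).
  B is 6 units west of C: delta (east=-6, north=+0); B at (east=-9, north=-3).
  A is 5 units northwest of B: delta (east=-5, north=+5); A at (east=-14, north=2).
Therefore A relative to F: (east=-14, north=2).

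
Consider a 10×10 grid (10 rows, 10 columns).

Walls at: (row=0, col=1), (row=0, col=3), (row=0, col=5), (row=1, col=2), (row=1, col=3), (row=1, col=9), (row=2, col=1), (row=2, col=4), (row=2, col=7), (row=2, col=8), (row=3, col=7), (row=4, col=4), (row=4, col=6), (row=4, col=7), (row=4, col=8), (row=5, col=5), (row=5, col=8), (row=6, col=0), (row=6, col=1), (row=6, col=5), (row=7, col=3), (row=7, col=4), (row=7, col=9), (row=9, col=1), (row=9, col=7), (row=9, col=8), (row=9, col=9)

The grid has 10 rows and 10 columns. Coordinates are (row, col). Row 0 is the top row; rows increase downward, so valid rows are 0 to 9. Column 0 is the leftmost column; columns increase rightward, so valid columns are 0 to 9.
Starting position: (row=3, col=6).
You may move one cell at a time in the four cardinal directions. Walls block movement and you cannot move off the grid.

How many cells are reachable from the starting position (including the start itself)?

BFS flood-fill from (row=3, col=6):
  Distance 0: (row=3, col=6)
  Distance 1: (row=2, col=6), (row=3, col=5)
  Distance 2: (row=1, col=6), (row=2, col=5), (row=3, col=4), (row=4, col=5)
  Distance 3: (row=0, col=6), (row=1, col=5), (row=1, col=7), (row=3, col=3)
  Distance 4: (row=0, col=7), (row=1, col=4), (row=1, col=8), (row=2, col=3), (row=3, col=2), (row=4, col=3)
  Distance 5: (row=0, col=4), (row=0, col=8), (row=2, col=2), (row=3, col=1), (row=4, col=2), (row=5, col=3)
  Distance 6: (row=0, col=9), (row=3, col=0), (row=4, col=1), (row=5, col=2), (row=5, col=4), (row=6, col=3)
  Distance 7: (row=2, col=0), (row=4, col=0), (row=5, col=1), (row=6, col=2), (row=6, col=4)
  Distance 8: (row=1, col=0), (row=5, col=0), (row=7, col=2)
  Distance 9: (row=0, col=0), (row=1, col=1), (row=7, col=1), (row=8, col=2)
  Distance 10: (row=7, col=0), (row=8, col=1), (row=8, col=3), (row=9, col=2)
  Distance 11: (row=8, col=0), (row=8, col=4), (row=9, col=3)
  Distance 12: (row=8, col=5), (row=9, col=0), (row=9, col=4)
  Distance 13: (row=7, col=5), (row=8, col=6), (row=9, col=5)
  Distance 14: (row=7, col=6), (row=8, col=7), (row=9, col=6)
  Distance 15: (row=6, col=6), (row=7, col=7), (row=8, col=8)
  Distance 16: (row=5, col=6), (row=6, col=7), (row=7, col=8), (row=8, col=9)
  Distance 17: (row=5, col=7), (row=6, col=8)
  Distance 18: (row=6, col=9)
  Distance 19: (row=5, col=9)
  Distance 20: (row=4, col=9)
  Distance 21: (row=3, col=9)
  Distance 22: (row=2, col=9), (row=3, col=8)
Total reachable: 72 (grid has 73 open cells total)

Answer: Reachable cells: 72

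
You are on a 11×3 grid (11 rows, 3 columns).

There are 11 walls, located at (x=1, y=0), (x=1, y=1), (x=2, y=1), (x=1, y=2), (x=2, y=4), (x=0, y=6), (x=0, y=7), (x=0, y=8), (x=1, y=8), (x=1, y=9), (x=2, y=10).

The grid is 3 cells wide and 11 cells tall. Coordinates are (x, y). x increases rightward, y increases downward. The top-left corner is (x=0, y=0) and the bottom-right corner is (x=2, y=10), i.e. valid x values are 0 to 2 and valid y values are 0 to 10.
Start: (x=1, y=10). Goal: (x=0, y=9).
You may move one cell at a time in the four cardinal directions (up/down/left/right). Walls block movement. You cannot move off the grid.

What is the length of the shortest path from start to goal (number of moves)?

BFS from (x=1, y=10) until reaching (x=0, y=9):
  Distance 0: (x=1, y=10)
  Distance 1: (x=0, y=10)
  Distance 2: (x=0, y=9)  <- goal reached here
One shortest path (2 moves): (x=1, y=10) -> (x=0, y=10) -> (x=0, y=9)

Answer: Shortest path length: 2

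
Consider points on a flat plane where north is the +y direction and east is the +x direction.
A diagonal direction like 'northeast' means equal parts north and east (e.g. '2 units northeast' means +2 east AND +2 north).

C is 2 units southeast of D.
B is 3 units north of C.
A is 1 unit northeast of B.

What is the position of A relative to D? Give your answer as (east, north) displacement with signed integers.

Place D at the origin (east=0, north=0).
  C is 2 units southeast of D: delta (east=+2, north=-2); C at (east=2, north=-2).
  B is 3 units north of C: delta (east=+0, north=+3); B at (east=2, north=1).
  A is 1 unit northeast of B: delta (east=+1, north=+1); A at (east=3, north=2).
Therefore A relative to D: (east=3, north=2).

Answer: A is at (east=3, north=2) relative to D.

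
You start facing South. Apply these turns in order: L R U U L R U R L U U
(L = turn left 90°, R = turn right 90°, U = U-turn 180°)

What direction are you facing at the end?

Start: South
  L (left (90° counter-clockwise)) -> East
  R (right (90° clockwise)) -> South
  U (U-turn (180°)) -> North
  U (U-turn (180°)) -> South
  L (left (90° counter-clockwise)) -> East
  R (right (90° clockwise)) -> South
  U (U-turn (180°)) -> North
  R (right (90° clockwise)) -> East
  L (left (90° counter-clockwise)) -> North
  U (U-turn (180°)) -> South
  U (U-turn (180°)) -> North
Final: North

Answer: Final heading: North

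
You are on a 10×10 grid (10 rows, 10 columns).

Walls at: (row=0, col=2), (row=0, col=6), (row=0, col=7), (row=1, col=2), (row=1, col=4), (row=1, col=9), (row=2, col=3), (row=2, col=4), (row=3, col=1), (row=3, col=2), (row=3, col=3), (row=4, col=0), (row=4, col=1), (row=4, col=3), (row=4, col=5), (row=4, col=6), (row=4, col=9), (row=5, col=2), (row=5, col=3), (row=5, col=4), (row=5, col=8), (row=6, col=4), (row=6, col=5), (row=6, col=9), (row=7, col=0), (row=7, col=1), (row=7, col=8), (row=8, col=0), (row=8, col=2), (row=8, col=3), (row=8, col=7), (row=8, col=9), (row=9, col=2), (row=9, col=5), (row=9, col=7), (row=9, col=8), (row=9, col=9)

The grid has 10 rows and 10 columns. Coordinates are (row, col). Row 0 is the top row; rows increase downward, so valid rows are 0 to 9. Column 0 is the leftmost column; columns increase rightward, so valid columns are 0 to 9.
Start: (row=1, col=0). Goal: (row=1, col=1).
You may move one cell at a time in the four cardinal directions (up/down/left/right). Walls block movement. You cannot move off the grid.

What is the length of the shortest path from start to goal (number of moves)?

Answer: Shortest path length: 1

Derivation:
BFS from (row=1, col=0) until reaching (row=1, col=1):
  Distance 0: (row=1, col=0)
  Distance 1: (row=0, col=0), (row=1, col=1), (row=2, col=0)  <- goal reached here
One shortest path (1 moves): (row=1, col=0) -> (row=1, col=1)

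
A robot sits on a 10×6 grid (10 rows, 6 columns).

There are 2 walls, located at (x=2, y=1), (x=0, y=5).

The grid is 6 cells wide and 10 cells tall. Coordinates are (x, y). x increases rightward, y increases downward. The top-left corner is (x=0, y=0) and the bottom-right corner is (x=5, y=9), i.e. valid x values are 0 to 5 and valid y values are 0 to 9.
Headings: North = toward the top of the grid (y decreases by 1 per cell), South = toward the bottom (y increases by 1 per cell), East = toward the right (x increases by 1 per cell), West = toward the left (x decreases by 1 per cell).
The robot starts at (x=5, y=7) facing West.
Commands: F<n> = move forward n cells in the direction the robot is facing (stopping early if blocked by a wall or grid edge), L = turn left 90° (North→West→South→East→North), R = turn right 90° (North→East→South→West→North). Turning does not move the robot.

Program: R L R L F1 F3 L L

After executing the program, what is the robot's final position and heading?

Answer: Final position: (x=1, y=7), facing East

Derivation:
Start: (x=5, y=7), facing West
  R: turn right, now facing North
  L: turn left, now facing West
  R: turn right, now facing North
  L: turn left, now facing West
  F1: move forward 1, now at (x=4, y=7)
  F3: move forward 3, now at (x=1, y=7)
  L: turn left, now facing South
  L: turn left, now facing East
Final: (x=1, y=7), facing East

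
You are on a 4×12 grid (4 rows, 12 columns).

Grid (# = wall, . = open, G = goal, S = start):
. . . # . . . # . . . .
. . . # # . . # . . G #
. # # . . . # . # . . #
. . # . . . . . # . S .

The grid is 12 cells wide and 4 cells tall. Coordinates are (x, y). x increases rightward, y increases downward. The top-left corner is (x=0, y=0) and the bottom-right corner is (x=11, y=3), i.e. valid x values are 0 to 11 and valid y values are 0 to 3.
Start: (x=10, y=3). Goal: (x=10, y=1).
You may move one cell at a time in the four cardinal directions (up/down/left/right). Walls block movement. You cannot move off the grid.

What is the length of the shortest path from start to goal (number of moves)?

Answer: Shortest path length: 2

Derivation:
BFS from (x=10, y=3) until reaching (x=10, y=1):
  Distance 0: (x=10, y=3)
  Distance 1: (x=10, y=2), (x=9, y=3), (x=11, y=3)
  Distance 2: (x=10, y=1), (x=9, y=2)  <- goal reached here
One shortest path (2 moves): (x=10, y=3) -> (x=10, y=2) -> (x=10, y=1)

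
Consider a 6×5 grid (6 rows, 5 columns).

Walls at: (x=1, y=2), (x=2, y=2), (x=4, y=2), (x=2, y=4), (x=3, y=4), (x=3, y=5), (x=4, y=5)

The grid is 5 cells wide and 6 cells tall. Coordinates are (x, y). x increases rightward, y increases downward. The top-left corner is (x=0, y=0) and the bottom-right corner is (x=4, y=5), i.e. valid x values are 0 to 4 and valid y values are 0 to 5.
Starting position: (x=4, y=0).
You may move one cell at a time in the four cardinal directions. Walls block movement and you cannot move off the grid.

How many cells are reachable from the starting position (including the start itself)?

Answer: Reachable cells: 23

Derivation:
BFS flood-fill from (x=4, y=0):
  Distance 0: (x=4, y=0)
  Distance 1: (x=3, y=0), (x=4, y=1)
  Distance 2: (x=2, y=0), (x=3, y=1)
  Distance 3: (x=1, y=0), (x=2, y=1), (x=3, y=2)
  Distance 4: (x=0, y=0), (x=1, y=1), (x=3, y=3)
  Distance 5: (x=0, y=1), (x=2, y=3), (x=4, y=3)
  Distance 6: (x=0, y=2), (x=1, y=3), (x=4, y=4)
  Distance 7: (x=0, y=3), (x=1, y=4)
  Distance 8: (x=0, y=4), (x=1, y=5)
  Distance 9: (x=0, y=5), (x=2, y=5)
Total reachable: 23 (grid has 23 open cells total)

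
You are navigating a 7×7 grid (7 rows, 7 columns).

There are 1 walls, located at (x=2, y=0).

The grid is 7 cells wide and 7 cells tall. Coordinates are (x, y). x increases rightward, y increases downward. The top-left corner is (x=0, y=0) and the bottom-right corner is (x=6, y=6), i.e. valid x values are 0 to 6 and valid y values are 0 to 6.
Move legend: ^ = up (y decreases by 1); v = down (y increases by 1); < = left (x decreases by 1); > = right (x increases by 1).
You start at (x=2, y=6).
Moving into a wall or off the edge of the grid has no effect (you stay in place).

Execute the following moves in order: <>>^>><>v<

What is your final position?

Start: (x=2, y=6)
  < (left): (x=2, y=6) -> (x=1, y=6)
  > (right): (x=1, y=6) -> (x=2, y=6)
  > (right): (x=2, y=6) -> (x=3, y=6)
  ^ (up): (x=3, y=6) -> (x=3, y=5)
  > (right): (x=3, y=5) -> (x=4, y=5)
  > (right): (x=4, y=5) -> (x=5, y=5)
  < (left): (x=5, y=5) -> (x=4, y=5)
  > (right): (x=4, y=5) -> (x=5, y=5)
  v (down): (x=5, y=5) -> (x=5, y=6)
  < (left): (x=5, y=6) -> (x=4, y=6)
Final: (x=4, y=6)

Answer: Final position: (x=4, y=6)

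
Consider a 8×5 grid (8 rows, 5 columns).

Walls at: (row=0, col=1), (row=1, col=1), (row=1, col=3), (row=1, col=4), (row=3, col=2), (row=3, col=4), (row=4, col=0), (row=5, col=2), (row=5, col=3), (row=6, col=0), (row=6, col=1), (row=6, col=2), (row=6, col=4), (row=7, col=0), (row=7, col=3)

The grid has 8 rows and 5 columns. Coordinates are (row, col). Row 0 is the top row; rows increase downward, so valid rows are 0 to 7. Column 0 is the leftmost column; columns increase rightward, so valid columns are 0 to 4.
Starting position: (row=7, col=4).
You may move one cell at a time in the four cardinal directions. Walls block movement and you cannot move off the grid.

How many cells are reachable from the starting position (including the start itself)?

Answer: Reachable cells: 1

Derivation:
BFS flood-fill from (row=7, col=4):
  Distance 0: (row=7, col=4)
Total reachable: 1 (grid has 25 open cells total)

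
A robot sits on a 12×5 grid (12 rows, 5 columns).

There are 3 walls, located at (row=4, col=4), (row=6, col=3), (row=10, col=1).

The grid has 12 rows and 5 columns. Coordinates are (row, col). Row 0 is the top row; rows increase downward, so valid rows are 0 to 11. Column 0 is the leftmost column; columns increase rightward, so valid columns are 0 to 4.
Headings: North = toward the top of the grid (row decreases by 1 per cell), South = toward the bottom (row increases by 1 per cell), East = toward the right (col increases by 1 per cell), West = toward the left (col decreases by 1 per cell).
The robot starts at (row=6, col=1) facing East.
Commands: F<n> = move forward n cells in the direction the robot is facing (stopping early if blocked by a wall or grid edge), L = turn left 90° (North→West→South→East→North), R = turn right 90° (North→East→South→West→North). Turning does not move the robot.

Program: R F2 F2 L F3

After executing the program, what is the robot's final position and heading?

Start: (row=6, col=1), facing East
  R: turn right, now facing South
  F2: move forward 2, now at (row=8, col=1)
  F2: move forward 1/2 (blocked), now at (row=9, col=1)
  L: turn left, now facing East
  F3: move forward 3, now at (row=9, col=4)
Final: (row=9, col=4), facing East

Answer: Final position: (row=9, col=4), facing East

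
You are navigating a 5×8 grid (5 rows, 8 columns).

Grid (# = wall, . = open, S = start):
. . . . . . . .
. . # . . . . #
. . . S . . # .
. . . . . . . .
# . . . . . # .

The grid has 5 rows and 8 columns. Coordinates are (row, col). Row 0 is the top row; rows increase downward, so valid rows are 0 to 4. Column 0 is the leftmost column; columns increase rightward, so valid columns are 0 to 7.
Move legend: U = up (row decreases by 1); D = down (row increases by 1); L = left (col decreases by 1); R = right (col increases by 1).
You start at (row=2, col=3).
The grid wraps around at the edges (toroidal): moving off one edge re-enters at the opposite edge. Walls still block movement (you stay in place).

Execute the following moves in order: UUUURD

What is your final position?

Start: (row=2, col=3)
  U (up): (row=2, col=3) -> (row=1, col=3)
  U (up): (row=1, col=3) -> (row=0, col=3)
  U (up): (row=0, col=3) -> (row=4, col=3)
  U (up): (row=4, col=3) -> (row=3, col=3)
  R (right): (row=3, col=3) -> (row=3, col=4)
  D (down): (row=3, col=4) -> (row=4, col=4)
Final: (row=4, col=4)

Answer: Final position: (row=4, col=4)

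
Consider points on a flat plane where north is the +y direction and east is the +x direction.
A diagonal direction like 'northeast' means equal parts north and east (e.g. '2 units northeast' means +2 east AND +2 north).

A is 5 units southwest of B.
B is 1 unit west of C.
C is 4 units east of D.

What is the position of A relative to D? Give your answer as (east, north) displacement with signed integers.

Answer: A is at (east=-2, north=-5) relative to D.

Derivation:
Place D at the origin (east=0, north=0).
  C is 4 units east of D: delta (east=+4, north=+0); C at (east=4, north=0).
  B is 1 unit west of C: delta (east=-1, north=+0); B at (east=3, north=0).
  A is 5 units southwest of B: delta (east=-5, north=-5); A at (east=-2, north=-5).
Therefore A relative to D: (east=-2, north=-5).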